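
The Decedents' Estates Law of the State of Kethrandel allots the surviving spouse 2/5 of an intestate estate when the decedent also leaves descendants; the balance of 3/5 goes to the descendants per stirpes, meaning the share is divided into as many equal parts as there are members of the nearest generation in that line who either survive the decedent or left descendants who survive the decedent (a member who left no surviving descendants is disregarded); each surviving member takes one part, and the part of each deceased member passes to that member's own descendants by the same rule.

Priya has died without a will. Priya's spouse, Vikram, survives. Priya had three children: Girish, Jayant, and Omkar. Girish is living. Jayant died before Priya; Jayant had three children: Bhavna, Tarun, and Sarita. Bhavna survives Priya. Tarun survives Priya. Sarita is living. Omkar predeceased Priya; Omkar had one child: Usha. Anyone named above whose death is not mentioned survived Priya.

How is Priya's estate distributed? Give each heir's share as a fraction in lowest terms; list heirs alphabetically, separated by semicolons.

Bhavna 1/15; Girish 1/5; Sarita 1/15; Tarun 1/15; Usha 1/5; Vikram 2/5

Vikram, as surviving spouse, takes 2/5.
The remaining 3/5 passes to Priya's descendants per stirpes.
The 3/5 is divided into 3 equal shares of 1/5 among Girish, Jayant, Omkar.
Girish is living and takes 1/5.
Jayant predeceased; the 1/5 allotted to Jayant's branch passes to Jayant's issue by representation.
The 1/5 is divided into 3 equal shares of 1/15 among Bhavna, Tarun, Sarita.
Bhavna is living and takes 1/15.
Tarun is living and takes 1/15.
Sarita is living and takes 1/15.
Omkar predeceased; the 1/5 allotted to Omkar's branch passes to Omkar's issue by representation.
Usha is the sole taker at this level and receives the full 1/5.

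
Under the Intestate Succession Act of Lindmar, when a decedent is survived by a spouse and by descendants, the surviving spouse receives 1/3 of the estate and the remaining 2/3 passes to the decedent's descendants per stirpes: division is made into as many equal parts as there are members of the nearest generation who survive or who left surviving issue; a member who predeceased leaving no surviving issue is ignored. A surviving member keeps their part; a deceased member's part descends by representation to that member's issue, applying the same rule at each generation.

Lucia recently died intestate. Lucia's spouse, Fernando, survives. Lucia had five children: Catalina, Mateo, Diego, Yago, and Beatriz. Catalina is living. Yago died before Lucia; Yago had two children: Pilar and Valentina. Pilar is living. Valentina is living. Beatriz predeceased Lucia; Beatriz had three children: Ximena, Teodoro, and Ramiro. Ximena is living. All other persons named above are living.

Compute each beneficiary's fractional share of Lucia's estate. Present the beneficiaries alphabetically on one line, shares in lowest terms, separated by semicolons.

Catalina 2/15; Diego 2/15; Fernando 1/3; Mateo 2/15; Pilar 1/15; Ramiro 2/45; Teodoro 2/45; Valentina 1/15; Ximena 2/45

Fernando, as surviving spouse, takes 1/3.
The remaining 2/3 passes to Lucia's descendants per stirpes.
The 2/3 is divided into 5 equal shares of 2/15 among Catalina, Mateo, Diego, Yago, Beatriz.
Catalina is living and takes 2/15.
Mateo is living and takes 2/15.
Diego is living and takes 2/15.
Yago predeceased; the 2/15 allotted to Yago's branch passes to Yago's issue by representation.
The 2/15 is divided into 2 equal shares of 1/15 among Pilar, Valentina.
Pilar is living and takes 1/15.
Valentina is living and takes 1/15.
Beatriz predeceased; the 2/15 allotted to Beatriz's branch passes to Beatriz's issue by representation.
The 2/15 is divided into 3 equal shares of 2/45 among Ximena, Teodoro, Ramiro.
Ximena is living and takes 2/45.
Teodoro is living and takes 2/45.
Ramiro is living and takes 2/45.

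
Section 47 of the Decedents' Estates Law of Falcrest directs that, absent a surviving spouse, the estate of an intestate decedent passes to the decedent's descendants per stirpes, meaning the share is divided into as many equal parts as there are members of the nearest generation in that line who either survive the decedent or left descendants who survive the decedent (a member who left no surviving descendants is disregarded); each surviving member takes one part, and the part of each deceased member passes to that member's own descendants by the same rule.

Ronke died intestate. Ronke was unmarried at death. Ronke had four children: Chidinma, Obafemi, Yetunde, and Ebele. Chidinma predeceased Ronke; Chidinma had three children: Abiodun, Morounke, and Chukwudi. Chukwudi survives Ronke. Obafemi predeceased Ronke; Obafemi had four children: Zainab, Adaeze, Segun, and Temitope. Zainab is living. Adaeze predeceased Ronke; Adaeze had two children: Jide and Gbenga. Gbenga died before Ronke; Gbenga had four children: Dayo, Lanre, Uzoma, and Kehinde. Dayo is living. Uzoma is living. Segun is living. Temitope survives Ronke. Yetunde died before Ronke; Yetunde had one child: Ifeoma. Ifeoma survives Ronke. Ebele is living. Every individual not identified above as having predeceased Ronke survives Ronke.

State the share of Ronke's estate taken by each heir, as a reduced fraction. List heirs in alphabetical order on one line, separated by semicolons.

Abiodun 1/12; Chukwudi 1/12; Dayo 1/128; Ebele 1/4; Ifeoma 1/4; Jide 1/32; Kehinde 1/128; Lanre 1/128; Morounke 1/12; Segun 1/16; Temitope 1/16; Uzoma 1/128; Zainab 1/16

There is no surviving spouse, so the entire estate passes to Ronke's descendants per stirpes.
The estate is divided into 4 equal shares of 1/4 among Chidinma, Obafemi, Yetunde, Ebele.
Chidinma predeceased; the 1/4 allotted to Chidinma's branch passes to Chidinma's issue by representation.
The 1/4 is divided into 3 equal shares of 1/12 among Abiodun, Morounke, Chukwudi.
Abiodun is living and takes 1/12.
Morounke is living and takes 1/12.
Chukwudi is living and takes 1/12.
Obafemi predeceased; the 1/4 allotted to Obafemi's branch passes to Obafemi's issue by representation.
The 1/4 is divided into 4 equal shares of 1/16 among Zainab, Adaeze, Segun, Temitope.
Zainab is living and takes 1/16.
Adaeze predeceased; the 1/16 allotted to Adaeze's branch passes to Adaeze's issue by representation.
The 1/16 is divided into 2 equal shares of 1/32 among Jide, Gbenga.
Jide is living and takes 1/32.
Gbenga predeceased; the 1/32 allotted to Gbenga's branch passes to Gbenga's issue by representation.
The 1/32 is divided into 4 equal shares of 1/128 among Dayo, Lanre, Uzoma, Kehinde.
Dayo is living and takes 1/128.
Lanre is living and takes 1/128.
Uzoma is living and takes 1/128.
Kehinde is living and takes 1/128.
Segun is living and takes 1/16.
Temitope is living and takes 1/16.
Yetunde predeceased; the 1/4 allotted to Yetunde's branch passes to Yetunde's issue by representation.
Ifeoma is the sole taker at this level and receives the full 1/4.
Ebele is living and takes 1/4.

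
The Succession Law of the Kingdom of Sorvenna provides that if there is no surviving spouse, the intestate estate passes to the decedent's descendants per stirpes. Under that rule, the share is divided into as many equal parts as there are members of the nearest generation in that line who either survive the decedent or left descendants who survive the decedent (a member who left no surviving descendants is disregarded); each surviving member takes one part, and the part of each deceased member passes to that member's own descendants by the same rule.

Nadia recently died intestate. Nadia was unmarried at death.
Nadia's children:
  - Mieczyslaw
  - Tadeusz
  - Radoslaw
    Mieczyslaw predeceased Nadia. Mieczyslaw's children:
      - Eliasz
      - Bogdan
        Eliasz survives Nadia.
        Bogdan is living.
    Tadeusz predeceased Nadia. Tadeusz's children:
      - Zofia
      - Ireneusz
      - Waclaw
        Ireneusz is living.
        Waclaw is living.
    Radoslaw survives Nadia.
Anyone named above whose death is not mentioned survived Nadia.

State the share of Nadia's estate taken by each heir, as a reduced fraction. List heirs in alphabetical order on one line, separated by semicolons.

There is no surviving spouse, so the entire estate passes to Nadia's descendants per stirpes.
The estate is divided into 3 equal shares of 1/3 among Mieczyslaw, Tadeusz, Radoslaw.
Mieczyslaw predeceased; the 1/3 allotted to Mieczyslaw's branch passes to Mieczyslaw's issue by representation.
The 1/3 is divided into 2 equal shares of 1/6 among Eliasz, Bogdan.
Eliasz is living and takes 1/6.
Bogdan is living and takes 1/6.
Tadeusz predeceased; the 1/3 allotted to Tadeusz's branch passes to Tadeusz's issue by representation.
The 1/3 is divided into 3 equal shares of 1/9 among Zofia, Ireneusz, Waclaw.
Zofia is living and takes 1/9.
Ireneusz is living and takes 1/9.
Waclaw is living and takes 1/9.
Radoslaw is living and takes 1/3.

Bogdan 1/6; Eliasz 1/6; Ireneusz 1/9; Radoslaw 1/3; Waclaw 1/9; Zofia 1/9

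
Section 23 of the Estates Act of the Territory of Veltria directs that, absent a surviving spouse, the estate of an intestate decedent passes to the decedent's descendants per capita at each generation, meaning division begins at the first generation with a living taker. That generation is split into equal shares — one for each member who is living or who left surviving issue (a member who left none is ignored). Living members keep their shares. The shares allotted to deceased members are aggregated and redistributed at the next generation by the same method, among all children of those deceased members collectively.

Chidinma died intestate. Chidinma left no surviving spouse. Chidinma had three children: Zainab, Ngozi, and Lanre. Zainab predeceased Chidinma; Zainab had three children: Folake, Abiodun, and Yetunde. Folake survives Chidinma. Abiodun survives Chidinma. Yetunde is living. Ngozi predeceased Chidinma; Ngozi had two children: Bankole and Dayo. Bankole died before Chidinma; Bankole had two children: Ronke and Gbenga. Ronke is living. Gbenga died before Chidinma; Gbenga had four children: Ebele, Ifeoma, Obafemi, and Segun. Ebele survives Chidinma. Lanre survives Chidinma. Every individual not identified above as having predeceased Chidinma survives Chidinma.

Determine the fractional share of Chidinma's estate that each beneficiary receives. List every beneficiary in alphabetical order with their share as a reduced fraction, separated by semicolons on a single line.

There is no surviving spouse, so the entire estate passes to Chidinma's descendants per capita at each generation.
At generation 1 (Zainab, Ngozi, Lanre) there are 3 shares of (1)/3 = 1/3 each.
Living: Lanre — each takes 1/3.
Deceased: Zainab and Ngozi. Their combined 2/3 is pooled and carried to generation 2.
At generation 2 (Folake, Abiodun, Yetunde, Bankole, Dayo) there are 5 shares of (2/3)/5 = 2/15 each.
Living: Folake, Abiodun, Yetunde, and Dayo — each takes 2/15.
Deceased: Bankole. That 2/15 share is carried to generation 3.
At generation 3 (Ronke, Gbenga) there are 2 shares of (2/15)/2 = 1/15 each.
Living: Ronke — each takes 1/15.
Deceased: Gbenga. That 1/15 share is carried to generation 4.
At generation 4 (Ebele, Ifeoma, Obafemi, Segun) there are 4 shares of (1/15)/4 = 1/60 each.
Living: Ebele, Ifeoma, Obafemi, and Segun — each takes 1/60.

Abiodun 2/15; Dayo 2/15; Ebele 1/60; Folake 2/15; Ifeoma 1/60; Lanre 1/3; Obafemi 1/60; Ronke 1/15; Segun 1/60; Yetunde 2/15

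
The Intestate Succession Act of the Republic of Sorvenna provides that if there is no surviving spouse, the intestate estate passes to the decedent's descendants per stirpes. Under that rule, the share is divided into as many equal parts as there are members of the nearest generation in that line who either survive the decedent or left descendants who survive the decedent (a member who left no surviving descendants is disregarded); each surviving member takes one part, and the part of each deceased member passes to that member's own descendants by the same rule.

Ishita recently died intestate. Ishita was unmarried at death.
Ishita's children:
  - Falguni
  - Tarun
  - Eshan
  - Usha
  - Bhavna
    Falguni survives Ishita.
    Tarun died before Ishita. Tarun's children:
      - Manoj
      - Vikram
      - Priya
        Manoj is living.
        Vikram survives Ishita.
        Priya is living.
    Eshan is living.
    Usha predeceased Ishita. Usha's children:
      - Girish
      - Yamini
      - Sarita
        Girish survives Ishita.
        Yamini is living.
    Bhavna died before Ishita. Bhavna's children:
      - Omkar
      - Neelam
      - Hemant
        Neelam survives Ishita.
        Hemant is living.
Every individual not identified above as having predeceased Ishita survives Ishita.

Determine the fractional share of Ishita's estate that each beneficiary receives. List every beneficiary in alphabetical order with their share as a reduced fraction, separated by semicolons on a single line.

Eshan 1/5; Falguni 1/5; Girish 1/15; Hemant 1/15; Manoj 1/15; Neelam 1/15; Omkar 1/15; Priya 1/15; Sarita 1/15; Vikram 1/15; Yamini 1/15

There is no surviving spouse, so the entire estate passes to Ishita's descendants per stirpes.
The estate is divided into 5 equal shares of 1/5 among Falguni, Tarun, Eshan, Usha, Bhavna.
Falguni is living and takes 1/5.
Tarun predeceased; the 1/5 allotted to Tarun's branch passes to Tarun's issue by representation.
The 1/5 is divided into 3 equal shares of 1/15 among Manoj, Vikram, Priya.
Manoj is living and takes 1/15.
Vikram is living and takes 1/15.
Priya is living and takes 1/15.
Eshan is living and takes 1/5.
Usha predeceased; the 1/5 allotted to Usha's branch passes to Usha's issue by representation.
The 1/5 is divided into 3 equal shares of 1/15 among Girish, Yamini, Sarita.
Girish is living and takes 1/15.
Yamini is living and takes 1/15.
Sarita is living and takes 1/15.
Bhavna predeceased; the 1/5 allotted to Bhavna's branch passes to Bhavna's issue by representation.
The 1/5 is divided into 3 equal shares of 1/15 among Omkar, Neelam, Hemant.
Omkar is living and takes 1/15.
Neelam is living and takes 1/15.
Hemant is living and takes 1/15.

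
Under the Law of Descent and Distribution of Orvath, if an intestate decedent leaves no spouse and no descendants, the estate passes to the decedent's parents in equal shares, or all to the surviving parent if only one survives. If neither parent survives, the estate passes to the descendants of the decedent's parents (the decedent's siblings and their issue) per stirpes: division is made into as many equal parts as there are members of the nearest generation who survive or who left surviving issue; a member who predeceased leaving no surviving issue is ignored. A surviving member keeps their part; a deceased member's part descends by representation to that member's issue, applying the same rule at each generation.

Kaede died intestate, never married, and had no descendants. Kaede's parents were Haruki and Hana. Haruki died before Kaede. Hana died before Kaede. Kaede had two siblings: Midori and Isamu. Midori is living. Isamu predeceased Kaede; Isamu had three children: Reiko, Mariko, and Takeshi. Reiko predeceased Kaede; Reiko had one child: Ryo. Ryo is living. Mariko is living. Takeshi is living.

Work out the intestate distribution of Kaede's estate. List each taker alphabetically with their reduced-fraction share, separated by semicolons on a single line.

Neither parent survives and there are no descendants, so the estate passes to Kaede's siblings and their issue per stirpes.
The estate is divided into 2 equal shares of 1/2 among Midori, Isamu.
Midori is living and takes 1/2.
Isamu predeceased; the 1/2 allotted to Isamu's branch passes to Isamu's issue by representation.
The 1/2 is divided into 3 equal shares of 1/6 among Reiko, Mariko, Takeshi.
Reiko predeceased; the 1/6 allotted to Reiko's branch passes to Reiko's issue by representation.
Ryo is the sole taker at this level and receives the full 1/6.
Mariko is living and takes 1/6.
Takeshi is living and takes 1/6.

Mariko 1/6; Midori 1/2; Ryo 1/6; Takeshi 1/6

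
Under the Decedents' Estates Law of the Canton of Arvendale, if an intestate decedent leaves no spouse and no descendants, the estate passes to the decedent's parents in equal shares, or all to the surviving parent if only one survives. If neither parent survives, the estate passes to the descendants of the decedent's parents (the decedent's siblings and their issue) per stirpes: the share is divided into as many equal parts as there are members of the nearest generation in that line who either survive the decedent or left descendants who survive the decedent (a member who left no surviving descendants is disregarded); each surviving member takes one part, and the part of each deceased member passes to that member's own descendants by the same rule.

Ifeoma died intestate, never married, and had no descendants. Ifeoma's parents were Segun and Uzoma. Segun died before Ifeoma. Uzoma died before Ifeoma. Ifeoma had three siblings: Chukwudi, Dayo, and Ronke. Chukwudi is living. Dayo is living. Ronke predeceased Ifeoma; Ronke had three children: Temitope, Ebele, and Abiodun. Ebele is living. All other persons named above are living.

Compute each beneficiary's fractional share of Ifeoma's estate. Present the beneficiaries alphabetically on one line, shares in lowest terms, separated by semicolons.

Abiodun 1/9; Chukwudi 1/3; Dayo 1/3; Ebele 1/9; Temitope 1/9

Neither parent survives and there are no descendants, so the estate passes to Ifeoma's siblings and their issue per stirpes.
The estate is divided into 3 equal shares of 1/3 among Chukwudi, Dayo, Ronke.
Chukwudi is living and takes 1/3.
Dayo is living and takes 1/3.
Ronke predeceased; the 1/3 allotted to Ronke's branch passes to Ronke's issue by representation.
The 1/3 is divided into 3 equal shares of 1/9 among Temitope, Ebele, Abiodun.
Temitope is living and takes 1/9.
Ebele is living and takes 1/9.
Abiodun is living and takes 1/9.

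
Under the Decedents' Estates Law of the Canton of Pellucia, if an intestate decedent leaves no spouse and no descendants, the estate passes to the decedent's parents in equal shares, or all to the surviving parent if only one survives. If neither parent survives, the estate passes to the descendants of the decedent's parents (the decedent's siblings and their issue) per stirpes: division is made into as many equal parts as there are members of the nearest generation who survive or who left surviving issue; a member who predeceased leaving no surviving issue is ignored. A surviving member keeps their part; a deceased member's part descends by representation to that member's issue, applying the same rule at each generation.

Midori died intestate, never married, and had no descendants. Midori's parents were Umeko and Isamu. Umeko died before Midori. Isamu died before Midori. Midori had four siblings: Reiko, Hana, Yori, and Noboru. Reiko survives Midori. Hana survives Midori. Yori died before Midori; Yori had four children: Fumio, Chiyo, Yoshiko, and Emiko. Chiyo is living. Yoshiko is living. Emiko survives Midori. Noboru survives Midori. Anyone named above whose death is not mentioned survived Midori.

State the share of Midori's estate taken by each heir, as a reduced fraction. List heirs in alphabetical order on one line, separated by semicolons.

Neither parent survives and there are no descendants, so the estate passes to Midori's siblings and their issue per stirpes.
The estate is divided into 4 equal shares of 1/4 among Reiko, Hana, Yori, Noboru.
Reiko is living and takes 1/4.
Hana is living and takes 1/4.
Yori predeceased; the 1/4 allotted to Yori's branch passes to Yori's issue by representation.
The 1/4 is divided into 4 equal shares of 1/16 among Fumio, Chiyo, Yoshiko, Emiko.
Fumio is living and takes 1/16.
Chiyo is living and takes 1/16.
Yoshiko is living and takes 1/16.
Emiko is living and takes 1/16.
Noboru is living and takes 1/4.

Chiyo 1/16; Emiko 1/16; Fumio 1/16; Hana 1/4; Noboru 1/4; Reiko 1/4; Yoshiko 1/16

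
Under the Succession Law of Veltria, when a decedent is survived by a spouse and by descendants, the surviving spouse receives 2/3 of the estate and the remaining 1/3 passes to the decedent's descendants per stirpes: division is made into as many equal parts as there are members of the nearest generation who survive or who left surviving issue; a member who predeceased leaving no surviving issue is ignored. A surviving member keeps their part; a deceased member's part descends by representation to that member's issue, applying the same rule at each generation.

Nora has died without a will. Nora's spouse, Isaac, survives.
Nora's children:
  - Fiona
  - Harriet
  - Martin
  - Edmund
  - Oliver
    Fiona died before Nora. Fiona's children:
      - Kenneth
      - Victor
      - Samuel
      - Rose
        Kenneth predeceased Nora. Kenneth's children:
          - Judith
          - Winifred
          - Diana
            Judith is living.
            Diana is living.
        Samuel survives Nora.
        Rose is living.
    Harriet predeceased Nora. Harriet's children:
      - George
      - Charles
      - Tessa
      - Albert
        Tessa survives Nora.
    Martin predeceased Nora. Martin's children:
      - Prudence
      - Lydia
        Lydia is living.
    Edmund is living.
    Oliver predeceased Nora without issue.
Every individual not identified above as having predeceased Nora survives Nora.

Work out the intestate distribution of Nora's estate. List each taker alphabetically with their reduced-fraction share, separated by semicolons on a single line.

Isaac, as surviving spouse, takes 2/3.
The remaining 1/3 passes to Nora's descendants per stirpes.
Oliver left no surviving issue, so that branch lapses and is disregarded.
The 1/3 is divided into 4 equal shares of 1/12 among Fiona, Harriet, Martin, Edmund.
Fiona predeceased; the 1/12 allotted to Fiona's branch passes to Fiona's issue by representation.
The 1/12 is divided into 4 equal shares of 1/48 among Kenneth, Victor, Samuel, Rose.
Kenneth predeceased; the 1/48 allotted to Kenneth's branch passes to Kenneth's issue by representation.
The 1/48 is divided into 3 equal shares of 1/144 among Judith, Winifred, Diana.
Judith is living and takes 1/144.
Winifred is living and takes 1/144.
Diana is living and takes 1/144.
Victor is living and takes 1/48.
Samuel is living and takes 1/48.
Rose is living and takes 1/48.
Harriet predeceased; the 1/12 allotted to Harriet's branch passes to Harriet's issue by representation.
The 1/12 is divided into 4 equal shares of 1/48 among George, Charles, Tessa, Albert.
George is living and takes 1/48.
Charles is living and takes 1/48.
Tessa is living and takes 1/48.
Albert is living and takes 1/48.
Martin predeceased; the 1/12 allotted to Martin's branch passes to Martin's issue by representation.
The 1/12 is divided into 2 equal shares of 1/24 among Prudence, Lydia.
Prudence is living and takes 1/24.
Lydia is living and takes 1/24.
Edmund is living and takes 1/12.

Albert 1/48; Charles 1/48; Diana 1/144; Edmund 1/12; George 1/48; Isaac 2/3; Judith 1/144; Lydia 1/24; Prudence 1/24; Rose 1/48; Samuel 1/48; Tessa 1/48; Victor 1/48; Winifred 1/144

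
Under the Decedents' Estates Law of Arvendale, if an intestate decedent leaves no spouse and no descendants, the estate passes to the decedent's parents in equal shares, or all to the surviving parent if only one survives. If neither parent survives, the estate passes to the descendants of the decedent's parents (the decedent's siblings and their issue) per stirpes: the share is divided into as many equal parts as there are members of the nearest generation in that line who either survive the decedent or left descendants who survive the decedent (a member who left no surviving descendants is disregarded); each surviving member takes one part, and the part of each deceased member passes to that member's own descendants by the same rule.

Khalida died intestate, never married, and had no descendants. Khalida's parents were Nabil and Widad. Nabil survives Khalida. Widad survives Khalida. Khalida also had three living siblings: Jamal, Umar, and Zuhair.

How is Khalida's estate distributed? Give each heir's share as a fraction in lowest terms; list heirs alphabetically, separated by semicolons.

Both parents survive, so Nabil and Widad each take 1/2. The siblings take nothing because a surviving parent has priority.

Nabil 1/2; Widad 1/2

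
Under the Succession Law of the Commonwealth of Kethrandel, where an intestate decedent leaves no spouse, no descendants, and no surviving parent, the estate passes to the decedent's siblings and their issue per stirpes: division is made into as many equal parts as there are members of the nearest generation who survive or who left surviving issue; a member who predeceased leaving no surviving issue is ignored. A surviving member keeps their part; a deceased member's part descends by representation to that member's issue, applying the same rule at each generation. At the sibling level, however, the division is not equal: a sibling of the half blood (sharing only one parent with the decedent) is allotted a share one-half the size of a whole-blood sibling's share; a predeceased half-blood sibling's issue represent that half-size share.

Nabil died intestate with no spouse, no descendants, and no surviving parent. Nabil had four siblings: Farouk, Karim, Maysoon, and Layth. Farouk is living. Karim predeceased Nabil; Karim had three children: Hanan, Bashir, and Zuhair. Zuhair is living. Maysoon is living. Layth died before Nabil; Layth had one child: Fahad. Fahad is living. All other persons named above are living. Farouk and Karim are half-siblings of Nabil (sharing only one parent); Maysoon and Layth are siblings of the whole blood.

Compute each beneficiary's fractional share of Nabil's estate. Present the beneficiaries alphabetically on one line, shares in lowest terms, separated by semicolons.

No spouse, descendants, or parent survives, so the estate passes to Nabil's siblings per stirpes.
Half-blood siblings count for one-half the weight of whole-blood siblings at the initial division.
Dividing 1 in proportion to weights (total weight 3): Farouk (weight 1/2) → 1/6; Karim (weight 1/2) → 1/6; Maysoon (weight 1) → 1/3; Layth (weight 1) → 1/3.
Farouk is living and takes 1/6.
Karim predeceased; the 1/6 allotted to Karim's branch passes to Karim's issue by representation.
The 1/6 is divided into 3 equal shares of 1/18 among Hanan, Bashir, Zuhair.
Hanan is living and takes 1/18.
Bashir is living and takes 1/18.
Zuhair is living and takes 1/18.
Maysoon is living and takes 1/3.
Layth predeceased; the 1/3 allotted to Layth's branch passes to Layth's issue by representation.
Fahad is the sole taker at this level and receives the full 1/3.

Bashir 1/18; Fahad 1/3; Farouk 1/6; Hanan 1/18; Maysoon 1/3; Zuhair 1/18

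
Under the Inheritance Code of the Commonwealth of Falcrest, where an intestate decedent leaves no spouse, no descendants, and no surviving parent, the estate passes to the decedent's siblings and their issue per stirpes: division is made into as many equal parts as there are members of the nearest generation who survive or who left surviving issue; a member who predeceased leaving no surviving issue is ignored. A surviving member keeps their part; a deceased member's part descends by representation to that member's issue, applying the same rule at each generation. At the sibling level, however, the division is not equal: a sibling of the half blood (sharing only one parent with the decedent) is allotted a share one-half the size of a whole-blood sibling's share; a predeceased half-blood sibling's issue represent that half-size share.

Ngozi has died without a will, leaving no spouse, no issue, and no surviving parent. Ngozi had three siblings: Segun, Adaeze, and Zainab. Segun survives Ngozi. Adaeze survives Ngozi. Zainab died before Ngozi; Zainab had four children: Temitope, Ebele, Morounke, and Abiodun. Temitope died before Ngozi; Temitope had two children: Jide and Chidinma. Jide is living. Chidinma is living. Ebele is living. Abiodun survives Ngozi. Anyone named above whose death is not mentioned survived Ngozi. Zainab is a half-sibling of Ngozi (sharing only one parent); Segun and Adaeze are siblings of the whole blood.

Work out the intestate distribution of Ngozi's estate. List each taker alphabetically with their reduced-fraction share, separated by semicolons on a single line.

No spouse, descendants, or parent survives, so the estate passes to Ngozi's siblings per stirpes.
Half-blood siblings count for one-half the weight of whole-blood siblings at the initial division.
Dividing 1 in proportion to weights (total weight 5/2): Segun (weight 1) → 2/5; Adaeze (weight 1) → 2/5; Zainab (weight 1/2) → 1/5.
Segun is living and takes 2/5.
Adaeze is living and takes 2/5.
Zainab predeceased; the 1/5 allotted to Zainab's branch passes to Zainab's issue by representation.
The 1/5 is divided into 4 equal shares of 1/20 among Temitope, Ebele, Morounke, Abiodun.
Temitope predeceased; the 1/20 allotted to Temitope's branch passes to Temitope's issue by representation.
The 1/20 is divided into 2 equal shares of 1/40 among Jide, Chidinma.
Jide is living and takes 1/40.
Chidinma is living and takes 1/40.
Ebele is living and takes 1/20.
Morounke is living and takes 1/20.
Abiodun is living and takes 1/20.

Abiodun 1/20; Adaeze 2/5; Chidinma 1/40; Ebele 1/20; Jide 1/40; Morounke 1/20; Segun 2/5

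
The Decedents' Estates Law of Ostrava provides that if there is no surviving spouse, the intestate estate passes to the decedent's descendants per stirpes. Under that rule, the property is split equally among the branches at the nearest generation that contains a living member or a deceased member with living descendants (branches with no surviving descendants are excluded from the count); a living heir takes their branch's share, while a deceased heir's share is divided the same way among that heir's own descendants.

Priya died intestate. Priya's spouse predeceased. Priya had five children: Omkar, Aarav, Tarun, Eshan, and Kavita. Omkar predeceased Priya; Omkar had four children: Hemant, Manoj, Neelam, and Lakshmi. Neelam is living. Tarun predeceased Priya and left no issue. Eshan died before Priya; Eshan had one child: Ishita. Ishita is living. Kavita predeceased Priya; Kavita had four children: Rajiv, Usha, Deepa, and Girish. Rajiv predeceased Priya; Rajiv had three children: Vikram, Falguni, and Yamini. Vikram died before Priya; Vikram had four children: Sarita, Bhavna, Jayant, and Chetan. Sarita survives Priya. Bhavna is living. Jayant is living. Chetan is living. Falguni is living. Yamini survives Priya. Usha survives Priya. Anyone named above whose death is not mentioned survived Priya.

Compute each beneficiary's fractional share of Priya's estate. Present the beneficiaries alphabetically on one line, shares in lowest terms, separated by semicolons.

Aarav 1/4; Bhavna 1/192; Chetan 1/192; Deepa 1/16; Falguni 1/48; Girish 1/16; Hemant 1/16; Ishita 1/4; Jayant 1/192; Lakshmi 1/16; Manoj 1/16; Neelam 1/16; Sarita 1/192; Usha 1/16; Yamini 1/48

There is no surviving spouse, so the entire estate passes to Priya's descendants per stirpes.
Tarun left no surviving issue, so that branch lapses and is disregarded.
The estate is divided into 4 equal shares of 1/4 among Omkar, Aarav, Eshan, Kavita.
Omkar predeceased; the 1/4 allotted to Omkar's branch passes to Omkar's issue by representation.
The 1/4 is divided into 4 equal shares of 1/16 among Hemant, Manoj, Neelam, Lakshmi.
Hemant is living and takes 1/16.
Manoj is living and takes 1/16.
Neelam is living and takes 1/16.
Lakshmi is living and takes 1/16.
Aarav is living and takes 1/4.
Eshan predeceased; the 1/4 allotted to Eshan's branch passes to Eshan's issue by representation.
Ishita is the sole taker at this level and receives the full 1/4.
Kavita predeceased; the 1/4 allotted to Kavita's branch passes to Kavita's issue by representation.
The 1/4 is divided into 4 equal shares of 1/16 among Rajiv, Usha, Deepa, Girish.
Rajiv predeceased; the 1/16 allotted to Rajiv's branch passes to Rajiv's issue by representation.
The 1/16 is divided into 3 equal shares of 1/48 among Vikram, Falguni, Yamini.
Vikram predeceased; the 1/48 allotted to Vikram's branch passes to Vikram's issue by representation.
The 1/48 is divided into 4 equal shares of 1/192 among Sarita, Bhavna, Jayant, Chetan.
Sarita is living and takes 1/192.
Bhavna is living and takes 1/192.
Jayant is living and takes 1/192.
Chetan is living and takes 1/192.
Falguni is living and takes 1/48.
Yamini is living and takes 1/48.
Usha is living and takes 1/16.
Deepa is living and takes 1/16.
Girish is living and takes 1/16.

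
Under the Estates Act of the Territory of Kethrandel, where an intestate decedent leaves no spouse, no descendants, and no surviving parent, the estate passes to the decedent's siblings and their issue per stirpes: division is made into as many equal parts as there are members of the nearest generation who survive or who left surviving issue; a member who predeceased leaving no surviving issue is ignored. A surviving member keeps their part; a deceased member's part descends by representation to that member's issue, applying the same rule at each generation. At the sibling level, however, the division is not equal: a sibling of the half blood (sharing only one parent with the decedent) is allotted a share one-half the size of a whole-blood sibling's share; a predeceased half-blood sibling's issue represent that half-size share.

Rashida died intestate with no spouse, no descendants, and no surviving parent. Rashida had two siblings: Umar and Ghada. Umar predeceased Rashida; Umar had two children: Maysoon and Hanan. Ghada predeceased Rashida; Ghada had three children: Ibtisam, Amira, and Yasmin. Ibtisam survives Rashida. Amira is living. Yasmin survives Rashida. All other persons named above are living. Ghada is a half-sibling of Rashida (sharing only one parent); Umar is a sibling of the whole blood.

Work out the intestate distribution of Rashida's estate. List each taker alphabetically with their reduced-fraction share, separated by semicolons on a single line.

No spouse, descendants, or parent survives, so the estate passes to Rashida's siblings per stirpes.
Half-blood siblings count for one-half the weight of whole-blood siblings at the initial division.
Dividing 1 in proportion to weights (total weight 3/2): Umar (weight 1) → 2/3; Ghada (weight 1/2) → 1/3.
Umar predeceased; the 2/3 allotted to Umar's branch passes to Umar's issue by representation.
The 2/3 is divided into 2 equal shares of 1/3 among Maysoon, Hanan.
Maysoon is living and takes 1/3.
Hanan is living and takes 1/3.
Ghada predeceased; the 1/3 allotted to Ghada's branch passes to Ghada's issue by representation.
The 1/3 is divided into 3 equal shares of 1/9 among Ibtisam, Amira, Yasmin.
Ibtisam is living and takes 1/9.
Amira is living and takes 1/9.
Yasmin is living and takes 1/9.

Amira 1/9; Hanan 1/3; Ibtisam 1/9; Maysoon 1/3; Yasmin 1/9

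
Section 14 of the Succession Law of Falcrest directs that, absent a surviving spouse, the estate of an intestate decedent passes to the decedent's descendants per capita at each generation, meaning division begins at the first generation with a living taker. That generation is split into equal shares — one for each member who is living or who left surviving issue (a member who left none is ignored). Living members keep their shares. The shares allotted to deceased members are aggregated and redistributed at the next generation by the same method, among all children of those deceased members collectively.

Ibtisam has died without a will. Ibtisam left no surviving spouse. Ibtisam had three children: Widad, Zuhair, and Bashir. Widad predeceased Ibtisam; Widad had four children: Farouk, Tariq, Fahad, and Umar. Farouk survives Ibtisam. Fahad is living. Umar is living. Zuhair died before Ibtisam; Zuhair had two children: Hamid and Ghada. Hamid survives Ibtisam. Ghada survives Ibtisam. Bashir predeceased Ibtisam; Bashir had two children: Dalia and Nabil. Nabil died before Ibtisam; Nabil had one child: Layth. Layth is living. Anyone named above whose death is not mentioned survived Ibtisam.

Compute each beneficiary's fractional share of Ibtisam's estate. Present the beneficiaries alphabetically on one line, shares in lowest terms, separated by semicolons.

There is no surviving spouse, so the entire estate passes to Ibtisam's descendants per capita at each generation.
No one at generation 1 (Widad, Zuhair, Bashir) is living; moving to the next generation.
At generation 2 (Farouk, Tariq, Fahad, Umar, Hamid, Ghada, Dalia, Nabil) there are 8 shares of (1)/8 = 1/8 each.
Living: Farouk, Tariq, Fahad, Umar, Hamid, Ghada, and Dalia — each takes 1/8.
Deceased: Nabil. That 1/8 share is carried to generation 3.
At generation 3 (Layth) there are 1 shares of (1/8)/1 = 1/8 each.
Living: Layth — each takes 1/8.

Dalia 1/8; Fahad 1/8; Farouk 1/8; Ghada 1/8; Hamid 1/8; Layth 1/8; Tariq 1/8; Umar 1/8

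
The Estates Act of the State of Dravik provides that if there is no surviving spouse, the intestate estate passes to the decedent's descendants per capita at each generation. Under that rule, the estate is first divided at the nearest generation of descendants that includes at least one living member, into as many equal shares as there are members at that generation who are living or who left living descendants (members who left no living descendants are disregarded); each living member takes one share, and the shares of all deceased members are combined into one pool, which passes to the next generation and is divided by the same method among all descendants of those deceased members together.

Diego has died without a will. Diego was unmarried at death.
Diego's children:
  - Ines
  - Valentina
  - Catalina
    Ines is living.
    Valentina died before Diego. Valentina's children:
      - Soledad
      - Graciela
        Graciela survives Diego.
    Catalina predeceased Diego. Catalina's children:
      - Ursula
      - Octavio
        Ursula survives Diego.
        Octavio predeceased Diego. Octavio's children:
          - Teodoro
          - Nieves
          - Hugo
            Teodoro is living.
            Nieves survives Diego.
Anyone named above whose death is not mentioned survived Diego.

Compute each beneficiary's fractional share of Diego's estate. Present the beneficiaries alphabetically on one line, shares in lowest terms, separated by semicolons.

There is no surviving spouse, so the entire estate passes to Diego's descendants per capita at each generation.
At generation 1 (Ines, Valentina, Catalina) there are 3 shares of (1)/3 = 1/3 each.
Living: Ines — each takes 1/3.
Deceased: Valentina and Catalina. Their combined 2/3 is pooled and carried to generation 2.
At generation 2 (Soledad, Graciela, Ursula, Octavio) there are 4 shares of (2/3)/4 = 1/6 each.
Living: Soledad, Graciela, and Ursula — each takes 1/6.
Deceased: Octavio. That 1/6 share is carried to generation 3.
At generation 3 (Teodoro, Nieves, Hugo) there are 3 shares of (1/6)/3 = 1/18 each.
Living: Teodoro, Nieves, and Hugo — each takes 1/18.

Graciela 1/6; Hugo 1/18; Ines 1/3; Nieves 1/18; Soledad 1/6; Teodoro 1/18; Ursula 1/6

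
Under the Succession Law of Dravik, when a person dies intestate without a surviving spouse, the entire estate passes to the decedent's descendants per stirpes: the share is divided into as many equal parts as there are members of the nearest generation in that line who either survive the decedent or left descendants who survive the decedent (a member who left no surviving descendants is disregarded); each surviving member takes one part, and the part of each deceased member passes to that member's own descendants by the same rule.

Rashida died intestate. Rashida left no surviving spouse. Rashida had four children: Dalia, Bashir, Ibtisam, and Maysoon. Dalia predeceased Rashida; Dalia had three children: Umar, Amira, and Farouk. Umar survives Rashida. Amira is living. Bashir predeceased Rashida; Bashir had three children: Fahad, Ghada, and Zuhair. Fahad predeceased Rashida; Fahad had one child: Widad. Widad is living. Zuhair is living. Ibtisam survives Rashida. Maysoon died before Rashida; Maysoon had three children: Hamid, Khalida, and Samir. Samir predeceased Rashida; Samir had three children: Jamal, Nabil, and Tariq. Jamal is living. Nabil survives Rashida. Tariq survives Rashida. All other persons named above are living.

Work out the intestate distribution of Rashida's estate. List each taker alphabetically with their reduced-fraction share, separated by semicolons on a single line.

There is no surviving spouse, so the entire estate passes to Rashida's descendants per stirpes.
The estate is divided into 4 equal shares of 1/4 among Dalia, Bashir, Ibtisam, Maysoon.
Dalia predeceased; the 1/4 allotted to Dalia's branch passes to Dalia's issue by representation.
The 1/4 is divided into 3 equal shares of 1/12 among Umar, Amira, Farouk.
Umar is living and takes 1/12.
Amira is living and takes 1/12.
Farouk is living and takes 1/12.
Bashir predeceased; the 1/4 allotted to Bashir's branch passes to Bashir's issue by representation.
The 1/4 is divided into 3 equal shares of 1/12 among Fahad, Ghada, Zuhair.
Fahad predeceased; the 1/12 allotted to Fahad's branch passes to Fahad's issue by representation.
Widad is the sole taker at this level and receives the full 1/12.
Ghada is living and takes 1/12.
Zuhair is living and takes 1/12.
Ibtisam is living and takes 1/4.
Maysoon predeceased; the 1/4 allotted to Maysoon's branch passes to Maysoon's issue by representation.
The 1/4 is divided into 3 equal shares of 1/12 among Hamid, Khalida, Samir.
Hamid is living and takes 1/12.
Khalida is living and takes 1/12.
Samir predeceased; the 1/12 allotted to Samir's branch passes to Samir's issue by representation.
The 1/12 is divided into 3 equal shares of 1/36 among Jamal, Nabil, Tariq.
Jamal is living and takes 1/36.
Nabil is living and takes 1/36.
Tariq is living and takes 1/36.

Amira 1/12; Farouk 1/12; Ghada 1/12; Hamid 1/12; Ibtisam 1/4; Jamal 1/36; Khalida 1/12; Nabil 1/36; Tariq 1/36; Umar 1/12; Widad 1/12; Zuhair 1/12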